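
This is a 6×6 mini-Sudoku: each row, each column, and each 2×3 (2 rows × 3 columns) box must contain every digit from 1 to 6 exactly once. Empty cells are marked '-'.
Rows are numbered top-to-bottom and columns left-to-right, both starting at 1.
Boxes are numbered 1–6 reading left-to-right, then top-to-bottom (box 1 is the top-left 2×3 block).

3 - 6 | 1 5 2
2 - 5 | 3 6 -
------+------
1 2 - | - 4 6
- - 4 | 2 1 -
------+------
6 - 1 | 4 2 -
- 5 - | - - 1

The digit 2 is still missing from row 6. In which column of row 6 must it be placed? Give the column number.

3

Consider where 2 can go in row 6.
R6C1 is out (column 1 already has a 2).
R6C4 is out (column 4 already has a 2).
R6C5 is out (column 5 already has a 2).
So the only cell in row 6 that can hold 2 is R6C3.
That is column 3.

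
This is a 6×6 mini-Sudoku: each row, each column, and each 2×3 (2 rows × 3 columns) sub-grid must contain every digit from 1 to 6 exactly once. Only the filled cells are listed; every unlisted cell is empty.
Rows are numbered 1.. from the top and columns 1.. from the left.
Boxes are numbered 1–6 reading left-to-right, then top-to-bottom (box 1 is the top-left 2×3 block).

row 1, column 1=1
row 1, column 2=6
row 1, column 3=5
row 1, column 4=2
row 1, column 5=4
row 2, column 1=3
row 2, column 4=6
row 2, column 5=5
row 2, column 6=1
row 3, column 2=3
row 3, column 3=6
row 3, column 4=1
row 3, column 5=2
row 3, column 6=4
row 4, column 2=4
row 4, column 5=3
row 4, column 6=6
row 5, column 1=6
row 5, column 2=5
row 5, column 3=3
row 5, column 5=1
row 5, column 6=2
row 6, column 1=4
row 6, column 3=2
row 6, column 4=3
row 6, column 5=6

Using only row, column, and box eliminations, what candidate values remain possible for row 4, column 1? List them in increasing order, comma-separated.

2,5

Row 4 already contains {3, 4, 6}.
Column 1 already contains {1, 3, 4, 6}.
Its 2×3 block (box 3) already contains {3, 4, 6}.
Removing those from 1–6 leaves {2, 5} as the candidates for row 4, column 1.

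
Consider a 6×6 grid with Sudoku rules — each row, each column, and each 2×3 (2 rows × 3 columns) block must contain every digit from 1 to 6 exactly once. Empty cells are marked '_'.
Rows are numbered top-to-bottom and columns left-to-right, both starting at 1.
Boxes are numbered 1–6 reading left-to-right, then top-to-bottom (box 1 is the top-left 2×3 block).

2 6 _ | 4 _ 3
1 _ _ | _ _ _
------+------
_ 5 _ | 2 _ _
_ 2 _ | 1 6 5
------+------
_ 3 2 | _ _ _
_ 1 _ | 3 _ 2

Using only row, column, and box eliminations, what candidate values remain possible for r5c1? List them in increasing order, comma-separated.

4,5,6

Row 5 already contains {2, 3}.
Column 1 already contains {1, 2}.
Its 2×3 block (box 5) already contains {1, 2, 3}.
Removing those from 1–6 leaves {4, 5, 6} as the candidates for r5c1.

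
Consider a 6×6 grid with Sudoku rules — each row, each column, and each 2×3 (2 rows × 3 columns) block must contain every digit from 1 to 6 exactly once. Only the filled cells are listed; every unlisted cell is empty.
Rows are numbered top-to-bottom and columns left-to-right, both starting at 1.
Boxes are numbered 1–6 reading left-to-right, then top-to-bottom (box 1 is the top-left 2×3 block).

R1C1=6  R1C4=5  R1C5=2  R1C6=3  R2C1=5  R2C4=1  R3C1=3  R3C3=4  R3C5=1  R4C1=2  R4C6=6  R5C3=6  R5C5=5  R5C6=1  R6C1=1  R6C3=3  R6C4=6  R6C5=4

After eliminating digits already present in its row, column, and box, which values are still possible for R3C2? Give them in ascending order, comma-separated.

Row 3 already contains {1, 3, 4}.
Column 2 already contains {}.
Its 2×3 block (box 3) already contains {2, 3, 4}.
Removing those from 1–6 leaves {5, 6} as the candidates for R3C2.

5,6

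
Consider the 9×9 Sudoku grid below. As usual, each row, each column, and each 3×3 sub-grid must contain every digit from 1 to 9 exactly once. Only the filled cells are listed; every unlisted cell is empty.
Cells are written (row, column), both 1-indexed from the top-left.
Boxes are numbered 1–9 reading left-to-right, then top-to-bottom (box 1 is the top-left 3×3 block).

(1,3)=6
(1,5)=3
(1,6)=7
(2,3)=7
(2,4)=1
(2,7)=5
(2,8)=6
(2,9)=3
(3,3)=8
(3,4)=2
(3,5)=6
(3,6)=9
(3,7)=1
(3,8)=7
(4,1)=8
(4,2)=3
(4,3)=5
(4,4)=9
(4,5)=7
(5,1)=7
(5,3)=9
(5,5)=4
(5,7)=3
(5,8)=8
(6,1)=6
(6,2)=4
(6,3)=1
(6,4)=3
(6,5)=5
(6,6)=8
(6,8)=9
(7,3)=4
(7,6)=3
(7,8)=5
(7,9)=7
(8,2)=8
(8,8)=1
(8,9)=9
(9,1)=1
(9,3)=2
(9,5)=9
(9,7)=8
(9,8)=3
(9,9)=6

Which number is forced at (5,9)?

Cell (5,9) itself could take any of {1, 2, 5} by direct elimination.
Consider where 5 can go in row 5.
(5,2) is out (box 4 already has a 5).
(5,4) is out (box 5 already has a 5).
(5,6) is out (box 5 already has a 5).
So the only cell in row 5 that can hold 5 is (5,9).
Therefore (5,9) = 5.

5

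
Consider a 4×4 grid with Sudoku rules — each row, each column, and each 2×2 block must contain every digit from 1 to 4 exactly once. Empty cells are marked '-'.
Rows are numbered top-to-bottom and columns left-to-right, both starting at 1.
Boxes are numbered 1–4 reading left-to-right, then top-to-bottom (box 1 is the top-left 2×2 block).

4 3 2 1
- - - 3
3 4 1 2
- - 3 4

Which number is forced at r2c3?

Row 2 already contains {3}.
Column 3 already contains {1, 2, 3}.
Its 2×2 block (box 2) already contains {1, 2, 3}.
The only value from 1–4 not eliminated is 4, so r2c3 = 4.

4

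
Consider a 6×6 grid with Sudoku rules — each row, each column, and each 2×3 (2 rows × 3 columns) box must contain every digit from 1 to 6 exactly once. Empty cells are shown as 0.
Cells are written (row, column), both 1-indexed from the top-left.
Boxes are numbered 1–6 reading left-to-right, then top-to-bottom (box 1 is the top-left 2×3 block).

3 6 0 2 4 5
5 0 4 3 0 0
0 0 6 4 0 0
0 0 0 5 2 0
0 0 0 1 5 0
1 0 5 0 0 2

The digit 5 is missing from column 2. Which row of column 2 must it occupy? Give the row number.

Consider where 5 can go in column 2.
(2,2) is out (row 2 already has a 5).
(4,2) is out (row 4 already has a 5).
(5,2) is out (row 5 already has a 5).
(6,2) is out (row 6 already has a 5).
So the only cell in column 2 that can hold 5 is (3,2).
That is row 3.

3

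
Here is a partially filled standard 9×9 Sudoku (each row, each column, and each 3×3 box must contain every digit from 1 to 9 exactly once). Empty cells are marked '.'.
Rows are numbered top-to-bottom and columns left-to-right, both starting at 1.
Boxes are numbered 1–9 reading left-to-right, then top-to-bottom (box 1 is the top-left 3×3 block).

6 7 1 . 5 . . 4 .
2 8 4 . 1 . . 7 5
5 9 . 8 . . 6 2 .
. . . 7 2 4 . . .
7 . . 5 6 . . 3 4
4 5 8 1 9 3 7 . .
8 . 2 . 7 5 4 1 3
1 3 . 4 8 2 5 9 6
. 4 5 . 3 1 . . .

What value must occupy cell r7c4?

Cell r7c4 itself could take any of {6, 9} by direct elimination.
Consider where 9 can go in row 7.
r7c2 is out (column 2 already has a 9).
So the only cell in row 7 that can hold 9 is r7c4.
Therefore r7c4 = 9.

9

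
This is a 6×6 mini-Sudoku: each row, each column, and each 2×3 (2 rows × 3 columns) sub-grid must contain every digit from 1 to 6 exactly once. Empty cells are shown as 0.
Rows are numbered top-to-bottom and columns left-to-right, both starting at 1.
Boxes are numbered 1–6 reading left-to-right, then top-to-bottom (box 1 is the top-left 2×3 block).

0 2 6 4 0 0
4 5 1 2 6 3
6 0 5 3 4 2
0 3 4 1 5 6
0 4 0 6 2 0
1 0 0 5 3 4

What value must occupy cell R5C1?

Cell R5C1 itself could take any of {3, 5} by direct elimination.
Consider where 5 can go in box 5.
R5C3 is out (column 3 already has a 5).
R6C2 is out (row 6 already has a 5).
R6C3 is out (row 6 already has a 5).
So the only cell in box 5 that can hold 5 is R5C1.
Therefore R5C1 = 5.

5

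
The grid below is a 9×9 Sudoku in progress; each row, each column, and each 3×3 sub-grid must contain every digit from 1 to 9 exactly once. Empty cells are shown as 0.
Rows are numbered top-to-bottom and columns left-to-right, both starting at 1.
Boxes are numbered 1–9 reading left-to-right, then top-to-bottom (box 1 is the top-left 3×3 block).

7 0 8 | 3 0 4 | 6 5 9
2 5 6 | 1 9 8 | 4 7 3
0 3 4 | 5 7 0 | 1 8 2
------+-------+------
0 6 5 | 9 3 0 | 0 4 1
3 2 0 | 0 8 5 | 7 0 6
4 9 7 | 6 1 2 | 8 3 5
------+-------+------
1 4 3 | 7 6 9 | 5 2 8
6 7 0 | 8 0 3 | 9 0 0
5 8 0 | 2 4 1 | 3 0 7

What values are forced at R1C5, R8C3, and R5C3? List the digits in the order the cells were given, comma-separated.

2,2,1

For R1C5:
  Row 1 already contains {3, 4, 5, 6, 7, 8, 9}.
  Column 5 already contains {1, 3, 4, 6, 7, 8, 9}.
  Its 3×3 block (box 2) already contains {1, 3, 4, 5, 7, 8, 9}.
  The only value from 1–9 not eliminated is 2, so R1C5 = 2.
For R8C3:
  Row 8 already contains {3, 6, 7, 8, 9}.
  Column 3 already contains {3, 4, 5, 6, 7, 8}.
  Its 3×3 block (box 7) already contains {1, 3, 4, 5, 6, 7, 8}.
  The only value from 1–9 not eliminated is 2, so R8C3 = 2.
For R5C3:
  Row 5 already contains {2, 3, 5, 6, 7, 8}.
  Column 3 already contains {3, 4, 5, 6, 7, 8}.
  Its 3×3 block (box 4) already contains {2, 3, 4, 5, 6, 7, 9}.
  The only value from 1–9 not eliminated is 1, so R5C3 = 1.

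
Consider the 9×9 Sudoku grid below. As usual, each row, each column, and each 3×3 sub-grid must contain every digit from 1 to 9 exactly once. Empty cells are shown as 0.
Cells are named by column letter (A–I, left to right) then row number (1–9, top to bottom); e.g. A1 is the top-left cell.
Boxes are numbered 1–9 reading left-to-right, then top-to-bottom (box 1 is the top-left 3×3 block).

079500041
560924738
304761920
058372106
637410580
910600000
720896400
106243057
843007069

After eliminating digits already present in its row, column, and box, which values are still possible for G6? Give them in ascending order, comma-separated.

2,3

Row 6 already contains {1, 6, 9}.
Column G already contains {1, 4, 5, 7, 9}.
Its 3×3 block (box 6) already contains {1, 5, 6, 8}.
Removing those from 1–9 leaves {2, 3} as the candidates for G6.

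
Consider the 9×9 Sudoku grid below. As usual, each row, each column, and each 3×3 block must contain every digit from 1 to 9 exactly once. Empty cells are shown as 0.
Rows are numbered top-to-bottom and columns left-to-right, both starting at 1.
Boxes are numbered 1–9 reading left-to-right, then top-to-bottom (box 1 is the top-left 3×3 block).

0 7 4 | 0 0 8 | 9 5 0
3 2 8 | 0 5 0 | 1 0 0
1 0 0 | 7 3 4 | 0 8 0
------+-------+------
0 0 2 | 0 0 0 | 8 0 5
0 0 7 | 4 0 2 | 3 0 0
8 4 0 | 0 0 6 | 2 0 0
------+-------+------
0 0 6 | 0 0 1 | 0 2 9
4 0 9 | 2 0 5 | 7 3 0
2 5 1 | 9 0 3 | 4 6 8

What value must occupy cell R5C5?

8

Cell R5C5 itself could take any of {1, 8, 9} by direct elimination.
Consider where 8 can go in row 5.
R5C1 is out (column 1 already has a 8).
R5C2 is out (box 4 already has a 8).
R5C8 is out (column 8 already has a 8).
R5C9 is out (column 9 already has a 8).
So the only cell in row 5 that can hold 8 is R5C5.
Therefore R5C5 = 8.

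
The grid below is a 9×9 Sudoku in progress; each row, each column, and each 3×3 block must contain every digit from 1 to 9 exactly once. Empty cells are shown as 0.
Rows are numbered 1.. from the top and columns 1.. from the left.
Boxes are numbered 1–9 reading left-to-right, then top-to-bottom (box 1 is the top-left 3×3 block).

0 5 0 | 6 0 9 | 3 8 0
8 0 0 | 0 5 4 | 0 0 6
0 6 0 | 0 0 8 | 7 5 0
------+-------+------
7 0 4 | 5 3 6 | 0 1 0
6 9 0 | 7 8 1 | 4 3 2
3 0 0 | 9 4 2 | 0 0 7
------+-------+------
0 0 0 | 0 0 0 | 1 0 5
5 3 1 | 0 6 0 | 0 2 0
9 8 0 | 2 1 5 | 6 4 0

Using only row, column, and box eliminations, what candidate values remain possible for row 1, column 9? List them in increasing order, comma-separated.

1,4

Row 1 already contains {3, 5, 6, 8, 9}.
Column 9 already contains {2, 5, 6, 7}.
Its 3×3 block (box 3) already contains {3, 5, 6, 7, 8}.
Removing those from 1–9 leaves {1, 4} as the candidates for row 1, column 9.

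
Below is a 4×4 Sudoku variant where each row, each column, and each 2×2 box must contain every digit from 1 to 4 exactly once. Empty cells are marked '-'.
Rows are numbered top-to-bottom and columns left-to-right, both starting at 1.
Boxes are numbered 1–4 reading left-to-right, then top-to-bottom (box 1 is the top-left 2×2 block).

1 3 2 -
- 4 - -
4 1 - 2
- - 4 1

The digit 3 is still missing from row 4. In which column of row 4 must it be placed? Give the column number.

1

Consider where 3 can go in row 4.
R4C2 is out (column 2 already has a 3).
So the only cell in row 4 that can hold 3 is R4C1.
That is column 1.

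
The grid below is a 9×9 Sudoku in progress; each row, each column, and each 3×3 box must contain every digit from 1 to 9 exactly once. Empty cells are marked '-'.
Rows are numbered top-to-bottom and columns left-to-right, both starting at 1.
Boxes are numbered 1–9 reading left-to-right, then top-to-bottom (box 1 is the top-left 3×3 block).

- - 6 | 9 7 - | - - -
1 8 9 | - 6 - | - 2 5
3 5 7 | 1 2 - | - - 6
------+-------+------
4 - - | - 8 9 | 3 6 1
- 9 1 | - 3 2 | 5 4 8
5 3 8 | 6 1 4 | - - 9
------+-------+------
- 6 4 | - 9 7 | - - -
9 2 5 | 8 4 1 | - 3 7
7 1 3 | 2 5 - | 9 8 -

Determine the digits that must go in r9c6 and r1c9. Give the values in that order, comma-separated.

For r9c6:
  Row 9 already contains {1, 2, 3, 5, 7, 8, 9}.
  Column 6 already contains {1, 2, 4, 7, 9}.
  Its 3×3 block (box 8) already contains {1, 2, 4, 5, 7, 8, 9}.
  The only value from 1–9 not eliminated is 6, so r9c6 = 6.
For r1c9:
  Consider where 3 can go in box 3.
  r1c7 is out (column 7 already has a 3).
  r1c8 is out (column 8 already has a 3).
  r2c7 is out (column 7 already has a 3).
  r3c7 is out (row 3 already has a 3).
  r3c8 is out (row 3 already has a 3).
  So the only cell in box 3 that can hold 3 is r1c9.
  So r1c9 = 3.

6,3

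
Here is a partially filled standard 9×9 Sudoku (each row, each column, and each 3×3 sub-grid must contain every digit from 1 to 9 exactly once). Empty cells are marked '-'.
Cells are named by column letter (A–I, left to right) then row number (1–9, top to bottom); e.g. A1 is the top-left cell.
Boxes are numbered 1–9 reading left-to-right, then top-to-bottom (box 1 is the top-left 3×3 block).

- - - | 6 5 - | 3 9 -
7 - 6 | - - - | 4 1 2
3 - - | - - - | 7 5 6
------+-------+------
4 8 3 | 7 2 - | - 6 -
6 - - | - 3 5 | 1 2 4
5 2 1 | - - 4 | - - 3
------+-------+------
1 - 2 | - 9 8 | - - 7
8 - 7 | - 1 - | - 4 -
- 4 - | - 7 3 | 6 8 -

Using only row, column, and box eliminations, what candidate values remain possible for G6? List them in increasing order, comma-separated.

8,9

Row 6 already contains {1, 2, 3, 4, 5}.
Column G already contains {1, 3, 4, 6, 7}.
Its 3×3 block (box 6) already contains {1, 2, 3, 4, 6}.
Removing those from 1–9 leaves {8, 9} as the candidates for G6.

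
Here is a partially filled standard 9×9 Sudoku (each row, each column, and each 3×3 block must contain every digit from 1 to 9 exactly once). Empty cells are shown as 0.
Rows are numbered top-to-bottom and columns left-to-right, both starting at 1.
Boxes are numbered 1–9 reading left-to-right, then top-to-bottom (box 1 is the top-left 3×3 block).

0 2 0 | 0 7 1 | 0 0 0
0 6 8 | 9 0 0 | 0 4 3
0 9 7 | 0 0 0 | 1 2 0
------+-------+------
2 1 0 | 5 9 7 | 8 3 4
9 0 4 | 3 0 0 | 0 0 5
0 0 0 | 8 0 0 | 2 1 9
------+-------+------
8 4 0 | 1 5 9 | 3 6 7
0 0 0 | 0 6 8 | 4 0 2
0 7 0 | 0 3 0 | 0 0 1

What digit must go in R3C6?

Cell R3C6 itself could take any of {3, 4, 5, 6} by direct elimination.
Consider where 3 can go in box 2.
R1C4 is out (column 4 already has a 3).
R2C5 is out (row 2 already has a 3).
R2C6 is out (row 2 already has a 3).
R3C4 is out (column 4 already has a 3).
R3C5 is out (column 5 already has a 3).
So the only cell in box 2 that can hold 3 is R3C6.
Therefore R3C6 = 3.

3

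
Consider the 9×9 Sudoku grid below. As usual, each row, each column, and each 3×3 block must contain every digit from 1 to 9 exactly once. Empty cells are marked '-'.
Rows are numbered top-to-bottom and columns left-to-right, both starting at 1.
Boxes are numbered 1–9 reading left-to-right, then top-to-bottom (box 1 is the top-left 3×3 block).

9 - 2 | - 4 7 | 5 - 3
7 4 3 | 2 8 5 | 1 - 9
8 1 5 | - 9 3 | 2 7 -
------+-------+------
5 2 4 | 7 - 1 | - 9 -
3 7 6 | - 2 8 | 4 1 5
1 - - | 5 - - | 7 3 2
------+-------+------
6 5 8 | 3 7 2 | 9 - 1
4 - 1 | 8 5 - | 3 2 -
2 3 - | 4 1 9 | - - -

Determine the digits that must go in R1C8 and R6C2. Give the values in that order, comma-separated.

For R1C8:
  Consider where 8 can go in row 1.
  R1C2 is out (box 1 already has a 8).
  R1C4 is out (column 4 already has a 8).
  So the only cell in row 1 that can hold 8 is R1C8.
  So R1C8 = 8.
For R6C2:
  Consider where 8 can go in row 6.
  R6C3 is out (column 3 already has a 8).
  R6C5 is out (column 5 already has a 8).
  R6C6 is out (column 6 already has a 8).
  So the only cell in row 6 that can hold 8 is R6C2.
  So R6C2 = 8.

8,8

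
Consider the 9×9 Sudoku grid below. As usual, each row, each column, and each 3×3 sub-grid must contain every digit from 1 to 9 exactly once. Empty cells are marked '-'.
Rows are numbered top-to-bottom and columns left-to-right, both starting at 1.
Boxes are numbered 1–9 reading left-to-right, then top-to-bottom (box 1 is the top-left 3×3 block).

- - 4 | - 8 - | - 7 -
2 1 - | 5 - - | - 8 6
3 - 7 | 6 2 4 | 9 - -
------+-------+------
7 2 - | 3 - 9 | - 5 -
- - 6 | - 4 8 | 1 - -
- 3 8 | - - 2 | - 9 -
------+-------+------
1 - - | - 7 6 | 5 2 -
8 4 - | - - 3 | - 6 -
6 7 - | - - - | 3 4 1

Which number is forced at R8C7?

7

Row 8 already contains {3, 4, 6, 8}.
Column 7 already contains {1, 3, 5, 9}.
Its 3×3 block (box 9) already contains {1, 2, 3, 4, 5, 6}.
The only value from 1–9 not eliminated is 7, so R8C7 = 7.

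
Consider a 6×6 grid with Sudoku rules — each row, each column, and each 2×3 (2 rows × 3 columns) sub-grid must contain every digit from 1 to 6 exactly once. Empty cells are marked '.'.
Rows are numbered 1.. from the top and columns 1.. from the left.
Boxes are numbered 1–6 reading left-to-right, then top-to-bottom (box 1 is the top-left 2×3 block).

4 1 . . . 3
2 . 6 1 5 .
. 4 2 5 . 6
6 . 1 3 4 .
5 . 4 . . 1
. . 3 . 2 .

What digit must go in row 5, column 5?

3

Cell row 5, column 5 itself could take any of {3, 6} by direct elimination.
Consider where 3 can go in column 5.
row 1, column 5 is out (row 1 already has a 3).
row 3, column 5 is out (box 4 already has a 3).
So the only cell in column 5 that can hold 3 is row 5, column 5.
Therefore row 5, column 5 = 3.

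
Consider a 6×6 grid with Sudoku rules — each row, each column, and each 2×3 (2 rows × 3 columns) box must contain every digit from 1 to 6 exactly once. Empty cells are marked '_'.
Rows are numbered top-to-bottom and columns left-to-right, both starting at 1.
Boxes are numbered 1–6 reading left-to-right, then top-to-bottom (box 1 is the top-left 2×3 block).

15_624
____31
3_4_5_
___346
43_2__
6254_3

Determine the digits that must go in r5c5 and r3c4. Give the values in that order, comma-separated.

For r5c5:
  Consider where 6 can go in column 5.
  r6c5 is out (row 6 already has a 6).
  So the only cell in column 5 that can hold 6 is r5c5.
  So r5c5 = 6.
For r3c4:
  Row 3 already contains {3, 4, 5}.
  Column 4 already contains {2, 3, 4, 6}.
  Its 2×3 block (box 4) already contains {3, 4, 5, 6}.
  The only value from 1–6 not eliminated is 1, so r3c4 = 1.

6,1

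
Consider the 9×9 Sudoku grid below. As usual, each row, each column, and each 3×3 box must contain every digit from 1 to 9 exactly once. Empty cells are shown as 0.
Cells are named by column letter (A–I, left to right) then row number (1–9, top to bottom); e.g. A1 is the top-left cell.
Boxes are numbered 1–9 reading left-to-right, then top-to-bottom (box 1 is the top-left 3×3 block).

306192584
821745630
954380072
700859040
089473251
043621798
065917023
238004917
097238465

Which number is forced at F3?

6

Row 3 already contains {2, 3, 4, 5, 7, 8, 9}.
Column F already contains {1, 2, 3, 4, 5, 7, 8, 9}.
Its 3×3 block (box 2) already contains {1, 2, 3, 4, 5, 7, 8, 9}.
The only value from 1–9 not eliminated is 6, so F3 = 6.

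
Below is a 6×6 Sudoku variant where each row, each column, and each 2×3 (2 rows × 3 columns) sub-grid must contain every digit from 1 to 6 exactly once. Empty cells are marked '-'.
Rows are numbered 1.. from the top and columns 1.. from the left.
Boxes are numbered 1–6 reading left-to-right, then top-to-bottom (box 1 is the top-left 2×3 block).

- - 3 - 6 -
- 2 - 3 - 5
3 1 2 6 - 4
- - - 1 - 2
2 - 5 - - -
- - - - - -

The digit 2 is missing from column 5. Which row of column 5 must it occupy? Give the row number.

Consider where 2 can go in column 5.
row 2, column 5 is out (row 2 already has a 2).
row 3, column 5 is out (row 3 already has a 2).
row 4, column 5 is out (row 4 already has a 2).
row 5, column 5 is out (row 5 already has a 2).
So the only cell in column 5 that can hold 2 is row 6, column 5.
That is row 6.

6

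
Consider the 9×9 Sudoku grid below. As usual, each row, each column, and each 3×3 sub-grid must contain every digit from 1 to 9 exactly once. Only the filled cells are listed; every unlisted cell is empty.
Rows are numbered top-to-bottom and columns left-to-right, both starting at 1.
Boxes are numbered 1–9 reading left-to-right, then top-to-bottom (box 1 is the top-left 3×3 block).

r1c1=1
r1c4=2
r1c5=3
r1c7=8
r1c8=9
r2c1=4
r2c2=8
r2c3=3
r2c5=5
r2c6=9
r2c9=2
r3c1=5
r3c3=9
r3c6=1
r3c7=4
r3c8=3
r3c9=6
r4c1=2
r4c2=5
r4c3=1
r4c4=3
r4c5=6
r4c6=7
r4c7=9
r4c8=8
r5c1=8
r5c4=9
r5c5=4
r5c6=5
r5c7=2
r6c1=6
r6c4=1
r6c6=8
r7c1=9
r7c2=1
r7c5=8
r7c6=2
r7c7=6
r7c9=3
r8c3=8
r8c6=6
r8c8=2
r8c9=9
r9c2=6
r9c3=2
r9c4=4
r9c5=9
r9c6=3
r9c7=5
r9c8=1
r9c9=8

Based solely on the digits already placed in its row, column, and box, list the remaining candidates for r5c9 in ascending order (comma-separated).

1,7

Row 5 already contains {2, 4, 5, 8, 9}.
Column 9 already contains {2, 3, 6, 8, 9}.
Its 3×3 block (box 6) already contains {2, 8, 9}.
Removing those from 1–9 leaves {1, 7} as the candidates for r5c9.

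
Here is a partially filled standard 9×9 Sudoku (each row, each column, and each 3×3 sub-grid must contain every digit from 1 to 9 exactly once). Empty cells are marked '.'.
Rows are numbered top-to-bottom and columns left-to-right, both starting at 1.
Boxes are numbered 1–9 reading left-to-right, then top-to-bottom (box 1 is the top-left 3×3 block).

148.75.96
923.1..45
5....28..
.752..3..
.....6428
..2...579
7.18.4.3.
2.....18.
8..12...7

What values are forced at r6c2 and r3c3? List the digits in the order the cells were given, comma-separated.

For r6c2:
  Consider where 8 can go in column 2.
  r3c2 is out (row 3 already has a 8).
  r5c2 is out (row 5 already has a 8).
  r7c2 is out (row 7 already has a 8).
  r8c2 is out (row 8 already has a 8).
  r9c2 is out (row 9 already has a 8).
  So the only cell in column 2 that can hold 8 is r6c2.
  So r6c2 = 8.
For r3c3:
  Consider where 7 can go in column 3.
  r5c3 is out (box 4 already has a 7).
  r8c3 is out (box 7 already has a 7).
  r9c3 is out (row 9 already has a 7).
  So the only cell in column 3 that can hold 7 is r3c3.
  So r3c3 = 7.

8,7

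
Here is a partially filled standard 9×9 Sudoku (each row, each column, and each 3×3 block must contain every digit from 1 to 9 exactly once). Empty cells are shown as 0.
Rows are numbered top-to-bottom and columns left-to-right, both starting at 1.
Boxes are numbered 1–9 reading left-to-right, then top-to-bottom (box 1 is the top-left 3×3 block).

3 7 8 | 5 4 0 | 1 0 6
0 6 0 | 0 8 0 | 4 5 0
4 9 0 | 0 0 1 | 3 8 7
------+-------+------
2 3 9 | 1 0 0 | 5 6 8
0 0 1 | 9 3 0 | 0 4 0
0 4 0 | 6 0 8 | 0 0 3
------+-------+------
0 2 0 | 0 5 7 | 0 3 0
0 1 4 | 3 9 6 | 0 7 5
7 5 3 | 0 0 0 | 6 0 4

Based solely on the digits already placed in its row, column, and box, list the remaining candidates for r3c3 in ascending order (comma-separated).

Row 3 already contains {1, 3, 4, 7, 8, 9}.
Column 3 already contains {1, 3, 4, 8, 9}.
Its 3×3 block (box 1) already contains {3, 4, 6, 7, 8, 9}.
Removing those from 1–9 leaves {2, 5} as the candidates for r3c3.

2,5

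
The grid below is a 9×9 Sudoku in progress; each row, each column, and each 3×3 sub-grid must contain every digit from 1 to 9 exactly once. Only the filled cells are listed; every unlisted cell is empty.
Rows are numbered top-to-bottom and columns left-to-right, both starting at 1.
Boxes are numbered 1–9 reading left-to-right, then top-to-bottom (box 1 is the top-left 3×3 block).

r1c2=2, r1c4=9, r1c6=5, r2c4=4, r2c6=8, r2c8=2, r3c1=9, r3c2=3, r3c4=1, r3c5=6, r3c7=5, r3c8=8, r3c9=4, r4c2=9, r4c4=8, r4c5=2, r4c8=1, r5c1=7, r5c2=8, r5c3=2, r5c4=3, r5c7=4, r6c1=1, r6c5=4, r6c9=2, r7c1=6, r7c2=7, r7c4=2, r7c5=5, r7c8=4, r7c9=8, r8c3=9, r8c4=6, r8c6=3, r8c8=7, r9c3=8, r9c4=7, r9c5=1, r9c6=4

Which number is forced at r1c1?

8

Cell r1c1 itself could take any of {4, 8} by direct elimination.
Consider where 8 can go in box 1.
r1c3 is out (column 3 already has a 8).
r2c1 is out (row 2 already has a 8).
r2c2 is out (row 2 already has a 8).
r2c3 is out (row 2 already has a 8).
r3c3 is out (row 3 already has a 8).
So the only cell in box 1 that can hold 8 is r1c1.
Therefore r1c1 = 8.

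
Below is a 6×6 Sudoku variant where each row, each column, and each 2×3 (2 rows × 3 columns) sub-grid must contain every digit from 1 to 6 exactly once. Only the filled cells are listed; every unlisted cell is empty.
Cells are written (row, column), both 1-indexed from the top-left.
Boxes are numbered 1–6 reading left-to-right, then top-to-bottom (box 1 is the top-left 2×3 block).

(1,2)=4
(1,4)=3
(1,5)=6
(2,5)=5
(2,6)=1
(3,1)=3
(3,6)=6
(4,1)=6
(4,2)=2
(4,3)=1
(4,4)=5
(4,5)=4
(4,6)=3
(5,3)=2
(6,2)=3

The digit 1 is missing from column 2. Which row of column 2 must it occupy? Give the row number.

5

Consider where 1 can go in column 2.
(2,2) is out (row 2 already has a 1).
(3,2) is out (box 3 already has a 1).
So the only cell in column 2 that can hold 1 is (5,2).
That is row 5.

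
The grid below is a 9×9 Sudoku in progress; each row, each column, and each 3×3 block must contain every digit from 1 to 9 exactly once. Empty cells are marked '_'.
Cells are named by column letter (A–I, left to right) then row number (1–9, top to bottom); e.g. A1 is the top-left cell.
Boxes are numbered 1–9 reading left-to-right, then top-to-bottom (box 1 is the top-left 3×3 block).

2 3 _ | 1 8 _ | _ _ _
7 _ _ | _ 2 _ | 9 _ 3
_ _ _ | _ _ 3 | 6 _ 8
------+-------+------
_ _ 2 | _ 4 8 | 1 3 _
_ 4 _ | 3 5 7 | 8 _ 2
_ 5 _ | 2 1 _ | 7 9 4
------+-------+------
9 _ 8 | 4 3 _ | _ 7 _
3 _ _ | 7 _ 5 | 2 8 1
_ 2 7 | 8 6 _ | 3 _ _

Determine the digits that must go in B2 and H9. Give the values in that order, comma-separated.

8,4

For B2:
  Consider where 8 can go in column B.
  B3 is out (row 3 already has a 8).
  B4 is out (row 4 already has a 8).
  B7 is out (row 7 already has a 8).
  B8 is out (row 8 already has a 8).
  So the only cell in column B that can hold 8 is B2.
  So B2 = 8.
For H9:
  Consider where 4 can go in box 9.
  G7 is out (row 7 already has a 4).
  I7 is out (row 7 already has a 4).
  I9 is out (column I already has a 4).
  So the only cell in box 9 that can hold 4 is H9.
  So H9 = 4.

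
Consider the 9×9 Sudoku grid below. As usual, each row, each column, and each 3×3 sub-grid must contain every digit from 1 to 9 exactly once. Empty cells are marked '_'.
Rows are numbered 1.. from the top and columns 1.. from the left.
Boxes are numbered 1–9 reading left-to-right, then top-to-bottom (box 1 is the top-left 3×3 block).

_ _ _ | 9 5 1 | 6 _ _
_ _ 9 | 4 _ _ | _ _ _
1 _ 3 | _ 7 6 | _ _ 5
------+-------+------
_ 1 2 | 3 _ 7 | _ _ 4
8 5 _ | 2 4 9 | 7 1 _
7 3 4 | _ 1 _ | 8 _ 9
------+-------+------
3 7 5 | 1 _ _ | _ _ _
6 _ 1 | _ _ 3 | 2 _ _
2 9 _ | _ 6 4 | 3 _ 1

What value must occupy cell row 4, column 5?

8

Row 4 already contains {1, 2, 3, 4, 7}.
Column 5 already contains {1, 4, 5, 6, 7}.
Its 3×3 block (box 5) already contains {1, 2, 3, 4, 7, 9}.
The only value from 1–9 not eliminated is 8, so row 4, column 5 = 8.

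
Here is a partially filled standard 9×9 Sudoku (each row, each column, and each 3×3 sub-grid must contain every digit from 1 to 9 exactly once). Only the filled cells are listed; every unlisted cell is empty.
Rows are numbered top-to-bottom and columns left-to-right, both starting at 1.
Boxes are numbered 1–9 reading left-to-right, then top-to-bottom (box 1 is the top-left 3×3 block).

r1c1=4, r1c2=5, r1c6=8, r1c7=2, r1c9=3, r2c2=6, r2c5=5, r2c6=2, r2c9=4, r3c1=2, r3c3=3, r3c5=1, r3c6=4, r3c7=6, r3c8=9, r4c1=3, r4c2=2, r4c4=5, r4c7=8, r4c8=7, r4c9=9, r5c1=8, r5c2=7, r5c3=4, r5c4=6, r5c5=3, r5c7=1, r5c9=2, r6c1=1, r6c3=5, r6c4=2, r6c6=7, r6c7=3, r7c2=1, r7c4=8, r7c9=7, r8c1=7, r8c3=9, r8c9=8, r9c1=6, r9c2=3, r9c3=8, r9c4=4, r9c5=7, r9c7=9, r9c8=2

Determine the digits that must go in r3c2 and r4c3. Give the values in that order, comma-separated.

For r3c2:
  Row 3 already contains {1, 2, 3, 4, 6, 9}.
  Column 2 already contains {1, 2, 3, 5, 6, 7}.
  Its 3×3 block (box 1) already contains {2, 3, 4, 5, 6}.
  The only value from 1–9 not eliminated is 8, so r3c2 = 8.
For r4c3:
  Row 4 already contains {2, 3, 5, 7, 8, 9}.
  Column 3 already contains {3, 4, 5, 8, 9}.
  Its 3×3 block (box 4) already contains {1, 2, 3, 4, 5, 7, 8}.
  The only value from 1–9 not eliminated is 6, so r4c3 = 6.

8,6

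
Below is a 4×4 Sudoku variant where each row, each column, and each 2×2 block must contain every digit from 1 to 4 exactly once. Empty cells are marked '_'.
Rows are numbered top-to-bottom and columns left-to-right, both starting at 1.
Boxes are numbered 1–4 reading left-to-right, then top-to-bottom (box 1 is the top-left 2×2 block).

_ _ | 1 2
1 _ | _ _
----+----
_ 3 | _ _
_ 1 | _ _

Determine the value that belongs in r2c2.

Cell r2c2 itself could take any of {2, 4} by direct elimination.
Consider where 2 can go in row 2.
r2c3 is out (box 2 already has a 2).
r2c4 is out (column 4 already has a 2).
So the only cell in row 2 that can hold 2 is r2c2.
Therefore r2c2 = 2.

2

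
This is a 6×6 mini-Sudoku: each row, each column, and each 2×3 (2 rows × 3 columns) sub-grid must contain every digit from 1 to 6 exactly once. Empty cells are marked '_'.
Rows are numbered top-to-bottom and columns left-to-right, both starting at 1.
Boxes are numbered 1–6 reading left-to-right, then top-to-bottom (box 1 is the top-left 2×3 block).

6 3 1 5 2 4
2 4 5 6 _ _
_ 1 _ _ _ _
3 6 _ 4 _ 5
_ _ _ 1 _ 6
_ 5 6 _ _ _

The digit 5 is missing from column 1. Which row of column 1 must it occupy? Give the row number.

3

Consider where 5 can go in column 1.
r5c1 is out (box 5 already has a 5).
r6c1 is out (row 6 already has a 5).
So the only cell in column 1 that can hold 5 is r3c1.
That is row 3.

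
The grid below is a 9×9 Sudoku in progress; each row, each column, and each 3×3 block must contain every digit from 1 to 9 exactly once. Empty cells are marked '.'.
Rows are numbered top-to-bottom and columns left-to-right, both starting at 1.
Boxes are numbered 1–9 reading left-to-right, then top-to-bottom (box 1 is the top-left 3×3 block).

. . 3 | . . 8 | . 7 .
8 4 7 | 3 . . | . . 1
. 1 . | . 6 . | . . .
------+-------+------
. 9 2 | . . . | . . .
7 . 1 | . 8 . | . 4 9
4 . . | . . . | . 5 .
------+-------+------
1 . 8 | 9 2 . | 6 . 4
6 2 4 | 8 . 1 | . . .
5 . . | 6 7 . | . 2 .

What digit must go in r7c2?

Cell r7c2 itself could take any of {3, 7} by direct elimination.
Consider where 7 can go in column 2.
r1c2 is out (row 1 already has a 7).
r5c2 is out (row 5 already has a 7).
r6c2 is out (box 4 already has a 7).
r9c2 is out (row 9 already has a 7).
So the only cell in column 2 that can hold 7 is r7c2.
Therefore r7c2 = 7.

7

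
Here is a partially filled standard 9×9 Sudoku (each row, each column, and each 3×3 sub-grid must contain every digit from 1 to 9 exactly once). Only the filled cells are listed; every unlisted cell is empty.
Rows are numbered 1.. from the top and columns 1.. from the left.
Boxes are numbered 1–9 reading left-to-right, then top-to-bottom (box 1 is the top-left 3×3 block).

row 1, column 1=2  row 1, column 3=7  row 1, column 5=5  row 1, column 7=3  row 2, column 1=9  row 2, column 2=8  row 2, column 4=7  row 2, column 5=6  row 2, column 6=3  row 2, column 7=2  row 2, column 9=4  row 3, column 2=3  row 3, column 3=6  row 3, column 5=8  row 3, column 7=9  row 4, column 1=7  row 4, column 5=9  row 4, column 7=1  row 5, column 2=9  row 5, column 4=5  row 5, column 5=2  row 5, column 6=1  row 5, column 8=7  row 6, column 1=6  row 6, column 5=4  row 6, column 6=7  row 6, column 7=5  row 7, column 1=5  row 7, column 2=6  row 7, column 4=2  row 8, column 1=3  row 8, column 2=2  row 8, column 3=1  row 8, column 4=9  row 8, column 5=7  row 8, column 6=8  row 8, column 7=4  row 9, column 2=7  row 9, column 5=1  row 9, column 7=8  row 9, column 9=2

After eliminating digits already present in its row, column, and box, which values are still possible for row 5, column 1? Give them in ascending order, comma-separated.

Row 5 already contains {1, 2, 5, 7, 9}.
Column 1 already contains {2, 3, 5, 6, 7, 9}.
Its 3×3 block (box 4) already contains {6, 7, 9}.
Removing those from 1–9 leaves {4, 8} as the candidates for row 5, column 1.

4,8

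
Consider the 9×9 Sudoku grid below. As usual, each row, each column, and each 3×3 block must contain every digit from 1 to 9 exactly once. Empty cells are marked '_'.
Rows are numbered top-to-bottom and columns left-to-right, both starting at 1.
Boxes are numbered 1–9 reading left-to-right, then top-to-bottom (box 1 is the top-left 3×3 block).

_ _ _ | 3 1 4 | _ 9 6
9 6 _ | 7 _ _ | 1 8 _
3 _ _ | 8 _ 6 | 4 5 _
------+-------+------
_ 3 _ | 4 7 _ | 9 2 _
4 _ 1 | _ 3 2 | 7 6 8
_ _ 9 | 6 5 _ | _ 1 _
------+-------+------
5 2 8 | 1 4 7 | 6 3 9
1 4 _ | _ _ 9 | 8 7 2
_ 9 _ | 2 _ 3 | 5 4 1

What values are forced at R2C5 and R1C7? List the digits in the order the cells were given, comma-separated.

For R2C5:
  Row 2 already contains {1, 6, 7, 8, 9}.
  Column 5 already contains {1, 3, 4, 5, 7}.
  Its 3×3 block (box 2) already contains {1, 3, 4, 6, 7, 8}.
  The only value from 1–9 not eliminated is 2, so R2C5 = 2.
For R1C7:
  Row 1 already contains {1, 3, 4, 6, 9}.
  Column 7 already contains {1, 4, 5, 6, 7, 8, 9}.
  Its 3×3 block (box 3) already contains {1, 4, 5, 6, 8, 9}.
  The only value from 1–9 not eliminated is 2, so R1C7 = 2.

2,2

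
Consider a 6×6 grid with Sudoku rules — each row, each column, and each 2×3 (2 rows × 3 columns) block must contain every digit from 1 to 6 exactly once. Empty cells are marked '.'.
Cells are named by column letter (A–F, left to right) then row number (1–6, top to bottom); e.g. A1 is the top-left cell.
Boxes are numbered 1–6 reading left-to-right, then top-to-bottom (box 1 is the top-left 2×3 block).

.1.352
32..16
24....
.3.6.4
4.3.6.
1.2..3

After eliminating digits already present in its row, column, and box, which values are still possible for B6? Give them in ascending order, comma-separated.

5,6

Row 6 already contains {1, 2, 3}.
Column B already contains {1, 2, 3, 4}.
Its 2×3 block (box 5) already contains {1, 2, 3, 4}.
Removing those from 1–6 leaves {5, 6} as the candidates for B6.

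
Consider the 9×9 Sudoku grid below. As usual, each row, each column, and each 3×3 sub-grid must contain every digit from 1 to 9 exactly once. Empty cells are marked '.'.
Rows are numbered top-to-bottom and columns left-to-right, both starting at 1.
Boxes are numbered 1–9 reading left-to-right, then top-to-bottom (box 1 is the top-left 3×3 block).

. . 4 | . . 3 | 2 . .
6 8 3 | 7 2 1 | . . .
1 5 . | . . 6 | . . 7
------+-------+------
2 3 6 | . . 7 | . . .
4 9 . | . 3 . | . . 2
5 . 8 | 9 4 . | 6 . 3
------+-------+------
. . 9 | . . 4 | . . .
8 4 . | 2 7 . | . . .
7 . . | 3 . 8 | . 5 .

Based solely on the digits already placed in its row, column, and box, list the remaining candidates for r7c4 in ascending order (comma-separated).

1,5,6

Row 7 already contains {4, 9}.
Column 4 already contains {2, 3, 7, 9}.
Its 3×3 block (box 8) already contains {2, 3, 4, 7, 8}.
Removing those from 1–9 leaves {1, 5, 6} as the candidates for r7c4.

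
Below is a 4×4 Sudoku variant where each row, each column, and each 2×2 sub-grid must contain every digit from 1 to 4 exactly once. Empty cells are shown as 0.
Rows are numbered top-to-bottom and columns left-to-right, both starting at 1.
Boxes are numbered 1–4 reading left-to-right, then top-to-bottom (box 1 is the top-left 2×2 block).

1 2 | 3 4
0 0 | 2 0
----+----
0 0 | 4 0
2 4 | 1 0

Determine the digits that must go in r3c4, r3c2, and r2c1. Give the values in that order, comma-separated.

For r3c4:
  Consider where 2 can go in row 3.
  r3c1 is out (column 1 already has a 2).
  r3c2 is out (column 2 already has a 2).
  So the only cell in row 3 that can hold 2 is r3c4.
  So r3c4 = 2.
For r3c2:
  Consider where 1 can go in column 2.
  r2c2 is out (box 1 already has a 1).
  So the only cell in column 2 that can hold 1 is r3c2.
  So r3c2 = 1.
For r2c1:
  Consider where 4 can go in row 2.
  r2c2 is out (column 2 already has a 4).
  r2c4 is out (column 4 already has a 4).
  So the only cell in row 2 that can hold 4 is r2c1.
  So r2c1 = 4.

2,1,4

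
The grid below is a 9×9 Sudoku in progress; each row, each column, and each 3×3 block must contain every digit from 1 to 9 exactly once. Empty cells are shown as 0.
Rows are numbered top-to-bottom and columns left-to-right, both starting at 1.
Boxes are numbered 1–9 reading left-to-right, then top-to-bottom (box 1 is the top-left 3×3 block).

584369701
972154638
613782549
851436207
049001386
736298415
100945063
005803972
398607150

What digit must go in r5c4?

5

Row 5 already contains {1, 3, 4, 6, 8, 9}.
Column 4 already contains {1, 2, 3, 4, 6, 7, 8, 9}.
Its 3×3 block (box 5) already contains {1, 2, 3, 4, 6, 8, 9}.
The only value from 1–9 not eliminated is 5, so r5c4 = 5.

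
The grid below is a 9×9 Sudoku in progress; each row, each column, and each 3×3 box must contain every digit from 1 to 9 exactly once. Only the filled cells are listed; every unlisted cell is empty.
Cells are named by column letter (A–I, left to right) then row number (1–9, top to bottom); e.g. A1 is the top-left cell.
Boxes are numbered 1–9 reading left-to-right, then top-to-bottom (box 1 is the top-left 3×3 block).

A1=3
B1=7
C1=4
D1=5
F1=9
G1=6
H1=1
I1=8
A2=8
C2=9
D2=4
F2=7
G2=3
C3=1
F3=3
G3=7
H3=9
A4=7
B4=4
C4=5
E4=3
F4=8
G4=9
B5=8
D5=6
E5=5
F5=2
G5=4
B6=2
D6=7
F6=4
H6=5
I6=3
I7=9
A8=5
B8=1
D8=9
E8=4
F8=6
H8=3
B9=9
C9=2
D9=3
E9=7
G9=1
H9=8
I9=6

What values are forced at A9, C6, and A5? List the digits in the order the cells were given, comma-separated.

For A9:
  Row 9 already contains {1, 2, 3, 6, 7, 8, 9}.
  Column A already contains {3, 5, 7, 8}.
  Its 3×3 block (box 7) already contains {1, 2, 5, 9}.
  The only value from 1–9 not eliminated is 4, so A9 = 4.
For C6:
  Row 6 already contains {2, 3, 4, 5, 7}.
  Column C already contains {1, 2, 4, 5, 9}.
  Its 3×3 block (box 4) already contains {2, 4, 5, 7, 8}.
  The only value from 1–9 not eliminated is 6, so C6 = 6.
For A5:
  Consider where 9 can go in row 5.
  C5 is out (column C already has a 9).
  H5 is out (column H already has a 9).
  I5 is out (column I already has a 9).
  So the only cell in row 5 that can hold 9 is A5.
  So A5 = 9.

4,6,9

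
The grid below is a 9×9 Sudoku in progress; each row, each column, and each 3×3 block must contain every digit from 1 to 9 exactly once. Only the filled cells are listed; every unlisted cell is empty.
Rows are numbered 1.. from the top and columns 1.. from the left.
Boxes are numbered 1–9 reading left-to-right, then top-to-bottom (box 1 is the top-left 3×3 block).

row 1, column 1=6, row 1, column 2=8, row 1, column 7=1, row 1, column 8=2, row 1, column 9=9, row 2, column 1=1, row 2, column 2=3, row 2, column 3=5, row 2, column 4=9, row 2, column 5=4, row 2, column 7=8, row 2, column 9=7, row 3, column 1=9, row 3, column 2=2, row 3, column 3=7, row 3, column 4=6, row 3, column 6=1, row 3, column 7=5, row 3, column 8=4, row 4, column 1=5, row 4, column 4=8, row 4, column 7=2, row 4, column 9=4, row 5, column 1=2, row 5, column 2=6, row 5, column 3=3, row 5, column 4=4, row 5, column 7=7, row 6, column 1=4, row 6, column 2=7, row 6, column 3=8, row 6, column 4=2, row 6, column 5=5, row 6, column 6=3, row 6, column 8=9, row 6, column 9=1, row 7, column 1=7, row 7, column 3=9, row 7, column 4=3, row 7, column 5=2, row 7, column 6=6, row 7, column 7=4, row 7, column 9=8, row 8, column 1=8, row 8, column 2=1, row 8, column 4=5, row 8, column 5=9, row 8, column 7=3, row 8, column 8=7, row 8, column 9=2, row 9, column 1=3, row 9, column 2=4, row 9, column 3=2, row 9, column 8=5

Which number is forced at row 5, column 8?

8

Row 5 already contains {2, 3, 4, 6, 7}.
Column 8 already contains {2, 4, 5, 7, 9}.
Its 3×3 block (box 6) already contains {1, 2, 4, 7, 9}.
The only value from 1–9 not eliminated is 8, so row 5, column 8 = 8.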